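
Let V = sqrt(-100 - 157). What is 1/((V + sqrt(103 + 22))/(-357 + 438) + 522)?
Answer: 81/(42282 + 5*sqrt(5) + I*sqrt(257)) ≈ 0.0019152 - 7.2596e-7*I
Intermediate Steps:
V = I*sqrt(257) (V = sqrt(-257) = I*sqrt(257) ≈ 16.031*I)
1/((V + sqrt(103 + 22))/(-357 + 438) + 522) = 1/((I*sqrt(257) + sqrt(103 + 22))/(-357 + 438) + 522) = 1/((I*sqrt(257) + sqrt(125))/81 + 522) = 1/((I*sqrt(257) + 5*sqrt(5))*(1/81) + 522) = 1/((5*sqrt(5) + I*sqrt(257))*(1/81) + 522) = 1/((5*sqrt(5)/81 + I*sqrt(257)/81) + 522) = 1/(522 + 5*sqrt(5)/81 + I*sqrt(257)/81)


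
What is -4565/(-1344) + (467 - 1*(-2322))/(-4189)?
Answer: 15374369/5630016 ≈ 2.7308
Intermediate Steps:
-4565/(-1344) + (467 - 1*(-2322))/(-4189) = -4565*(-1/1344) + (467 + 2322)*(-1/4189) = 4565/1344 + 2789*(-1/4189) = 4565/1344 - 2789/4189 = 15374369/5630016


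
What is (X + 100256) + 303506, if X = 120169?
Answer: 523931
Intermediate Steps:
(X + 100256) + 303506 = (120169 + 100256) + 303506 = 220425 + 303506 = 523931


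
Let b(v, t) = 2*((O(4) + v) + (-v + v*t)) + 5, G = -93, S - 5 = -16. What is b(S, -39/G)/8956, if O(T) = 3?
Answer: 55/277636 ≈ 0.00019810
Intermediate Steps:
S = -11 (S = 5 - 16 = -11)
b(v, t) = 11 + 2*t*v (b(v, t) = 2*((3 + v) + (-v + v*t)) + 5 = 2*((3 + v) + (-v + t*v)) + 5 = 2*(3 + t*v) + 5 = (6 + 2*t*v) + 5 = 11 + 2*t*v)
b(S, -39/G)/8956 = (11 + 2*(-39/(-93))*(-11))/8956 = (11 + 2*(-39*(-1/93))*(-11))*(1/8956) = (11 + 2*(13/31)*(-11))*(1/8956) = (11 - 286/31)*(1/8956) = (55/31)*(1/8956) = 55/277636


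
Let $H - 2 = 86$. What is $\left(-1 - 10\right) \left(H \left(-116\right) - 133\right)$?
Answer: $113751$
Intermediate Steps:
$H = 88$ ($H = 2 + 86 = 88$)
$\left(-1 - 10\right) \left(H \left(-116\right) - 133\right) = \left(-1 - 10\right) \left(88 \left(-116\right) - 133\right) = \left(-1 - 10\right) \left(-10208 - 133\right) = \left(-11\right) \left(-10341\right) = 113751$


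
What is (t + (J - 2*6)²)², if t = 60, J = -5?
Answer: 121801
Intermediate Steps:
(t + (J - 2*6)²)² = (60 + (-5 - 2*6)²)² = (60 + (-5 - 12)²)² = (60 + (-17)²)² = (60 + 289)² = 349² = 121801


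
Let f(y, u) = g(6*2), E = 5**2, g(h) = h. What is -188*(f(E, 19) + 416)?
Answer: -80464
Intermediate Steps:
E = 25
f(y, u) = 12 (f(y, u) = 6*2 = 12)
-188*(f(E, 19) + 416) = -188*(12 + 416) = -188*428 = -80464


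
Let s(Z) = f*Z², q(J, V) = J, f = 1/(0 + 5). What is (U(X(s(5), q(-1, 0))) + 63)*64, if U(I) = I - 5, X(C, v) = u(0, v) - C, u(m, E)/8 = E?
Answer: 2880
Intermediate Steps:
f = ⅕ (f = 1/5 = ⅕ ≈ 0.20000)
u(m, E) = 8*E
s(Z) = Z²/5
X(C, v) = -C + 8*v (X(C, v) = 8*v - C = -C + 8*v)
U(I) = -5 + I
(U(X(s(5), q(-1, 0))) + 63)*64 = ((-5 + (-5²/5 + 8*(-1))) + 63)*64 = ((-5 + (-25/5 - 8)) + 63)*64 = ((-5 + (-1*5 - 8)) + 63)*64 = ((-5 + (-5 - 8)) + 63)*64 = ((-5 - 13) + 63)*64 = (-18 + 63)*64 = 45*64 = 2880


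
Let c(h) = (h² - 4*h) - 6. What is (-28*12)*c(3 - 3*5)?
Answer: -62496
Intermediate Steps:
c(h) = -6 + h² - 4*h
(-28*12)*c(3 - 3*5) = (-28*12)*(-6 + (3 - 3*5)² - 4*(3 - 3*5)) = -336*(-6 + (3 - 15)² - 4*(3 - 15)) = -336*(-6 + (-12)² - 4*(-12)) = -336*(-6 + 144 + 48) = -336*186 = -62496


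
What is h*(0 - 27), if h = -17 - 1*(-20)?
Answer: -81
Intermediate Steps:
h = 3 (h = -17 + 20 = 3)
h*(0 - 27) = 3*(0 - 27) = 3*(-27) = -81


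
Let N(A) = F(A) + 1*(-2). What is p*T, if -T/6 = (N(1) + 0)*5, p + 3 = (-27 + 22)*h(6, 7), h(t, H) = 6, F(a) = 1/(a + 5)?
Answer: -1815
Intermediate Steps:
F(a) = 1/(5 + a)
N(A) = -2 + 1/(5 + A) (N(A) = 1/(5 + A) + 1*(-2) = 1/(5 + A) - 2 = -2 + 1/(5 + A))
p = -33 (p = -3 + (-27 + 22)*6 = -3 - 5*6 = -3 - 30 = -33)
T = 55 (T = -6*((-9 - 2*1)/(5 + 1) + 0)*5 = -6*((-9 - 2)/6 + 0)*5 = -6*((⅙)*(-11) + 0)*5 = -6*(-11/6 + 0)*5 = -(-11)*5 = -6*(-55/6) = 55)
p*T = -33*55 = -1815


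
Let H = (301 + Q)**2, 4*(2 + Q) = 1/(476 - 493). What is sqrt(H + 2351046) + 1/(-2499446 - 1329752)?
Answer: -1/3829198 + sqrt(11284586265)/68 ≈ 1562.2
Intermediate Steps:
Q = -137/68 (Q = -2 + 1/(4*(476 - 493)) = -2 + (1/4)/(-17) = -2 + (1/4)*(-1/17) = -2 - 1/68 = -137/68 ≈ -2.0147)
H = 413349561/4624 (H = (301 - 137/68)**2 = (20331/68)**2 = 413349561/4624 ≈ 89392.)
sqrt(H + 2351046) + 1/(-2499446 - 1329752) = sqrt(413349561/4624 + 2351046) + 1/(-2499446 - 1329752) = sqrt(11284586265/4624) + 1/(-3829198) = sqrt(11284586265)/68 - 1/3829198 = -1/3829198 + sqrt(11284586265)/68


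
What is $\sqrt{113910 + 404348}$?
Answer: $\sqrt{518258} \approx 719.9$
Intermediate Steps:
$\sqrt{113910 + 404348} = \sqrt{518258}$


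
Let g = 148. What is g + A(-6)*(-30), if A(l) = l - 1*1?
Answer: 358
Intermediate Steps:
A(l) = -1 + l (A(l) = l - 1 = -1 + l)
g + A(-6)*(-30) = 148 + (-1 - 6)*(-30) = 148 - 7*(-30) = 148 + 210 = 358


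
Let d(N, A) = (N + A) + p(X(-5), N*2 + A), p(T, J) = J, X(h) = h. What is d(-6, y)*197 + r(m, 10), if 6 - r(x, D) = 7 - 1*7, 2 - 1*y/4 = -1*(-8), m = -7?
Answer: -12996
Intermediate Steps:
y = -24 (y = 8 - (-4)*(-8) = 8 - 4*8 = 8 - 32 = -24)
r(x, D) = 6 (r(x, D) = 6 - (7 - 1*7) = 6 - (7 - 7) = 6 - 1*0 = 6 + 0 = 6)
d(N, A) = 2*A + 3*N (d(N, A) = (N + A) + (N*2 + A) = (A + N) + (2*N + A) = (A + N) + (A + 2*N) = 2*A + 3*N)
d(-6, y)*197 + r(m, 10) = (2*(-24) + 3*(-6))*197 + 6 = (-48 - 18)*197 + 6 = -66*197 + 6 = -13002 + 6 = -12996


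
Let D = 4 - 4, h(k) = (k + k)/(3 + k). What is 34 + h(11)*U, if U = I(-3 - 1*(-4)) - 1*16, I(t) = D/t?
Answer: 62/7 ≈ 8.8571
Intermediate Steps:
h(k) = 2*k/(3 + k) (h(k) = (2*k)/(3 + k) = 2*k/(3 + k))
D = 0
I(t) = 0 (I(t) = 0/t = 0)
U = -16 (U = 0 - 1*16 = 0 - 16 = -16)
34 + h(11)*U = 34 + (2*11/(3 + 11))*(-16) = 34 + (2*11/14)*(-16) = 34 + (2*11*(1/14))*(-16) = 34 + (11/7)*(-16) = 34 - 176/7 = 62/7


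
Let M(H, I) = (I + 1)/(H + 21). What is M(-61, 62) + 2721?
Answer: 108777/40 ≈ 2719.4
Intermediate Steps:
M(H, I) = (1 + I)/(21 + H)
M(-61, 62) + 2721 = (1 + 62)/(21 - 61) + 2721 = 63/(-40) + 2721 = -1/40*63 + 2721 = -63/40 + 2721 = 108777/40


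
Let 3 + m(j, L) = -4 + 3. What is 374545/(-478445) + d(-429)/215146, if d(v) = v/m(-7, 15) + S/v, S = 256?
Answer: -2512561922501/3211588472664 ≈ -0.78234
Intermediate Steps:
m(j, L) = -4 (m(j, L) = -3 + (-4 + 3) = -3 - 1 = -4)
d(v) = 256/v - v/4 (d(v) = v/(-4) + 256/v = v*(-1/4) + 256/v = -v/4 + 256/v = 256/v - v/4)
374545/(-478445) + d(-429)/215146 = 374545/(-478445) + (256/(-429) - 1/4*(-429))/215146 = 374545*(-1/478445) + (256*(-1/429) + 429/4)*(1/215146) = -74909/95689 + (-256/429 + 429/4)*(1/215146) = -74909/95689 + (183017/1716)*(1/215146) = -74909/95689 + 183017/369190536 = -2512561922501/3211588472664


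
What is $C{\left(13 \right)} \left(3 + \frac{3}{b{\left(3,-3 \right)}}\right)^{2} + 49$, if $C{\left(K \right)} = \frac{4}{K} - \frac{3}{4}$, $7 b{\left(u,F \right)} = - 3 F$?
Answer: $\frac{4261}{117} \approx 36.419$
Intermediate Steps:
$b{\left(u,F \right)} = - \frac{3 F}{7}$ ($b{\left(u,F \right)} = \frac{\left(-3\right) F}{7} = - \frac{3 F}{7}$)
$C{\left(K \right)} = - \frac{3}{4} + \frac{4}{K}$ ($C{\left(K \right)} = \frac{4}{K} - \frac{3}{4} = - \frac{3}{4} + \frac{4}{K}$)
$C{\left(13 \right)} \left(3 + \frac{3}{b{\left(3,-3 \right)}}\right)^{2} + 49 = \left(- \frac{3}{4} + \frac{4}{13}\right) \left(3 + \frac{3}{\left(- \frac{3}{7}\right) \left(-3\right)}\right)^{2} + 49 = \left(- \frac{3}{4} + 4 \cdot \frac{1}{13}\right) \left(3 + \frac{3}{\frac{9}{7}}\right)^{2} + 49 = \left(- \frac{3}{4} + \frac{4}{13}\right) \left(3 + 3 \cdot \frac{7}{9}\right)^{2} + 49 = - \frac{23 \left(3 + \frac{7}{3}\right)^{2}}{52} + 49 = - \frac{23 \left(\frac{16}{3}\right)^{2}}{52} + 49 = \left(- \frac{23}{52}\right) \frac{256}{9} + 49 = - \frac{1472}{117} + 49 = \frac{4261}{117}$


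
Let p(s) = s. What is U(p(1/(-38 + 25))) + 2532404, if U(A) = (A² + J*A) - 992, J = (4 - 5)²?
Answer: 427808616/169 ≈ 2.5314e+6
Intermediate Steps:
J = 1 (J = (-1)² = 1)
U(A) = -992 + A + A² (U(A) = (A² + 1*A) - 992 = (A² + A) - 992 = (A + A²) - 992 = -992 + A + A²)
U(p(1/(-38 + 25))) + 2532404 = (-992 + 1/(-38 + 25) + (1/(-38 + 25))²) + 2532404 = (-992 + 1/(-13) + (1/(-13))²) + 2532404 = (-992 - 1/13 + (-1/13)²) + 2532404 = (-992 - 1/13 + 1/169) + 2532404 = -167660/169 + 2532404 = 427808616/169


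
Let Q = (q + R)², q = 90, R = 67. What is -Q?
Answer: -24649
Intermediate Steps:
Q = 24649 (Q = (90 + 67)² = 157² = 24649)
-Q = -1*24649 = -24649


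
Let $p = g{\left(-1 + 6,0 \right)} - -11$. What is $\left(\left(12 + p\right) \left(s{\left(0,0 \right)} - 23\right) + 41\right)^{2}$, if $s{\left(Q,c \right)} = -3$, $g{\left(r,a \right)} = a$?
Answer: $310249$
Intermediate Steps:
$p = 11$ ($p = 0 - -11 = 0 + 11 = 11$)
$\left(\left(12 + p\right) \left(s{\left(0,0 \right)} - 23\right) + 41\right)^{2} = \left(\left(12 + 11\right) \left(-3 - 23\right) + 41\right)^{2} = \left(23 \left(-26\right) + 41\right)^{2} = \left(-598 + 41\right)^{2} = \left(-557\right)^{2} = 310249$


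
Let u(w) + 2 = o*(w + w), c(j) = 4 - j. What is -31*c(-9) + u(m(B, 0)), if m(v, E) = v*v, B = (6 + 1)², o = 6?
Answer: 28407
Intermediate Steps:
B = 49 (B = 7² = 49)
m(v, E) = v²
u(w) = -2 + 12*w (u(w) = -2 + 6*(w + w) = -2 + 6*(2*w) = -2 + 12*w)
-31*c(-9) + u(m(B, 0)) = -31*(4 - 1*(-9)) + (-2 + 12*49²) = -31*(4 + 9) + (-2 + 12*2401) = -31*13 + (-2 + 28812) = -403 + 28810 = 28407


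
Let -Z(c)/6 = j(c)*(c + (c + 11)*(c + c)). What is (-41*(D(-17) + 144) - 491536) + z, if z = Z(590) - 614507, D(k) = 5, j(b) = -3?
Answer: 11663708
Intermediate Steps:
Z(c) = 18*c + 36*c*(11 + c) (Z(c) = -(-18)*(c + (c + 11)*(c + c)) = -(-18)*(c + (11 + c)*(2*c)) = -(-18)*(c + 2*c*(11 + c)) = -6*(-3*c - 6*c*(11 + c)) = 18*c + 36*c*(11 + c))
z = 12161353 (z = 18*590*(23 + 2*590) - 614507 = 18*590*(23 + 1180) - 614507 = 18*590*1203 - 614507 = 12775860 - 614507 = 12161353)
(-41*(D(-17) + 144) - 491536) + z = (-41*(5 + 144) - 491536) + 12161353 = (-41*149 - 491536) + 12161353 = (-6109 - 491536) + 12161353 = -497645 + 12161353 = 11663708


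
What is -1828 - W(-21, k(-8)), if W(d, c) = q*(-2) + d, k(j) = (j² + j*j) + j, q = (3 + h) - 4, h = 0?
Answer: -1809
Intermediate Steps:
q = -1 (q = (3 + 0) - 4 = 3 - 4 = -1)
k(j) = j + 2*j² (k(j) = (j² + j²) + j = 2*j² + j = j + 2*j²)
W(d, c) = 2 + d (W(d, c) = -1*(-2) + d = 2 + d)
-1828 - W(-21, k(-8)) = -1828 - (2 - 21) = -1828 - 1*(-19) = -1828 + 19 = -1809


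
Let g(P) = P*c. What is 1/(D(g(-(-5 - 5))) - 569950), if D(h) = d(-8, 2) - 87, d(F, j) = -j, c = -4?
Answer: -1/570039 ≈ -1.7543e-6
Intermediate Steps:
g(P) = -4*P (g(P) = P*(-4) = -4*P)
D(h) = -89 (D(h) = -1*2 - 87 = -2 - 87 = -89)
1/(D(g(-(-5 - 5))) - 569950) = 1/(-89 - 569950) = 1/(-570039) = -1/570039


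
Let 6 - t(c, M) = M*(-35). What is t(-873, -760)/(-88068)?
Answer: 13297/44034 ≈ 0.30197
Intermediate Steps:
t(c, M) = 6 + 35*M (t(c, M) = 6 - M*(-35) = 6 - (-35)*M = 6 + 35*M)
t(-873, -760)/(-88068) = (6 + 35*(-760))/(-88068) = (6 - 26600)*(-1/88068) = -26594*(-1/88068) = 13297/44034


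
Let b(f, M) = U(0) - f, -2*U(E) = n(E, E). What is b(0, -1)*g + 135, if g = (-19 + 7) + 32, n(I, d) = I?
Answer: 135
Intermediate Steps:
U(E) = -E/2
b(f, M) = -f (b(f, M) = -½*0 - f = 0 - f = -f)
g = 20 (g = -12 + 32 = 20)
b(0, -1)*g + 135 = -1*0*20 + 135 = 0*20 + 135 = 0 + 135 = 135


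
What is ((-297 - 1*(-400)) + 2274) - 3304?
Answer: -927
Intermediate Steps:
((-297 - 1*(-400)) + 2274) - 3304 = ((-297 + 400) + 2274) - 3304 = (103 + 2274) - 3304 = 2377 - 3304 = -927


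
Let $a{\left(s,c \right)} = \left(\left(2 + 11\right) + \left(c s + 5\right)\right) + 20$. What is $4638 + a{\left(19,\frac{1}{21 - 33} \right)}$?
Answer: $\frac{56093}{12} \approx 4674.4$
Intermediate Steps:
$a{\left(s,c \right)} = 38 + c s$ ($a{\left(s,c \right)} = \left(13 + \left(5 + c s\right)\right) + 20 = \left(18 + c s\right) + 20 = 38 + c s$)
$4638 + a{\left(19,\frac{1}{21 - 33} \right)} = 4638 + \left(38 + \frac{1}{21 - 33} \cdot 19\right) = 4638 + \left(38 + \frac{1}{-12} \cdot 19\right) = 4638 + \left(38 - \frac{19}{12}\right) = 4638 + \frac{437}{12} = \frac{56093}{12}$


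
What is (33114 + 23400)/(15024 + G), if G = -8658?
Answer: 9419/1061 ≈ 8.8775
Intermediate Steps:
(33114 + 23400)/(15024 + G) = (33114 + 23400)/(15024 - 8658) = 56514/6366 = 56514*(1/6366) = 9419/1061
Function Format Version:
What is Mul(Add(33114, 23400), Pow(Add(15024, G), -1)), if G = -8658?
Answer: Rational(9419, 1061) ≈ 8.8775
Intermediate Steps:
Mul(Add(33114, 23400), Pow(Add(15024, G), -1)) = Mul(Add(33114, 23400), Pow(Add(15024, -8658), -1)) = Mul(56514, Pow(6366, -1)) = Mul(56514, Rational(1, 6366)) = Rational(9419, 1061)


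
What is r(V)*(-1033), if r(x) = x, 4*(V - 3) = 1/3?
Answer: -38221/12 ≈ -3185.1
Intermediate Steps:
V = 37/12 (V = 3 + (1/3)/4 = 3 + (1*(⅓))/4 = 3 + (¼)*(⅓) = 3 + 1/12 = 37/12 ≈ 3.0833)
r(V)*(-1033) = (37/12)*(-1033) = -38221/12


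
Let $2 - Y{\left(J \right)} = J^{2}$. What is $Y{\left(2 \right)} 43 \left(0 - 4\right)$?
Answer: $344$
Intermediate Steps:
$Y{\left(J \right)} = 2 - J^{2}$
$Y{\left(2 \right)} 43 \left(0 - 4\right) = \left(2 - 2^{2}\right) 43 \left(0 - 4\right) = \left(2 - 4\right) 43 \left(0 - 4\right) = \left(2 - 4\right) 43 \left(-4\right) = \left(-2\right) 43 \left(-4\right) = \left(-86\right) \left(-4\right) = 344$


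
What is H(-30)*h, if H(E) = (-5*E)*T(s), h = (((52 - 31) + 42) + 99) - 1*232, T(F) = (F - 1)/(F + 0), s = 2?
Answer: -5250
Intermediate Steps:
T(F) = (-1 + F)/F
h = -70 (h = ((21 + 42) + 99) - 232 = (63 + 99) - 232 = 162 - 232 = -70)
H(E) = -5*E/2 (H(E) = (-5*E)*((-1 + 2)/2) = (-5*E)*((½)*1) = -5*E*(½) = -5*E/2)
H(-30)*h = -5/2*(-30)*(-70) = 75*(-70) = -5250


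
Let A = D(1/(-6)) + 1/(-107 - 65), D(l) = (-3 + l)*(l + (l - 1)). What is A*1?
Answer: 6527/1548 ≈ 4.2164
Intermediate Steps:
D(l) = (-1 + 2*l)*(-3 + l) (D(l) = (-3 + l)*(l + (-1 + l)) = (-3 + l)*(-1 + 2*l) = (-1 + 2*l)*(-3 + l))
A = 6527/1548 (A = (3 - 7/(-6) + 2*(1/(-6))²) + 1/(-107 - 65) = (3 - 7*(-⅙) + 2*(-⅙)²) + 1/(-172) = (3 + 7/6 + 2*(1/36)) - 1/172 = (3 + 7/6 + 1/18) - 1/172 = 38/9 - 1/172 = 6527/1548 ≈ 4.2164)
A*1 = (6527/1548)*1 = 6527/1548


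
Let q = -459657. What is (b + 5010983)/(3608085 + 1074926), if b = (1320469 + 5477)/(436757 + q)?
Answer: 57375092377/53620475950 ≈ 1.0700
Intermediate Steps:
b = -662973/11450 (b = (1320469 + 5477)/(436757 - 459657) = 1325946/(-22900) = 1325946*(-1/22900) = -662973/11450 ≈ -57.902)
(b + 5010983)/(3608085 + 1074926) = (-662973/11450 + 5010983)/(3608085 + 1074926) = (57375092377/11450)/4683011 = (57375092377/11450)*(1/4683011) = 57375092377/53620475950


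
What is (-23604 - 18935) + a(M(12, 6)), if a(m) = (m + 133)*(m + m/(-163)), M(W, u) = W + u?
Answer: -6493541/163 ≈ -39838.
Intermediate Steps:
a(m) = 162*m*(133 + m)/163 (a(m) = (133 + m)*(m + m*(-1/163)) = (133 + m)*(m - m/163) = (133 + m)*(162*m/163) = 162*m*(133 + m)/163)
(-23604 - 18935) + a(M(12, 6)) = (-23604 - 18935) + 162*(12 + 6)*(133 + (12 + 6))/163 = -42539 + (162/163)*18*(133 + 18) = -42539 + (162/163)*18*151 = -42539 + 440316/163 = -6493541/163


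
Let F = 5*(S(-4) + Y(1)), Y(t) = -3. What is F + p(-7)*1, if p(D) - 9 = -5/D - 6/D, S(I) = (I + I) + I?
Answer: -451/7 ≈ -64.429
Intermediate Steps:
S(I) = 3*I (S(I) = 2*I + I = 3*I)
p(D) = 9 - 11/D (p(D) = 9 + (-5/D - 6/D) = 9 - 11/D)
F = -75 (F = 5*(3*(-4) - 3) = 5*(-12 - 3) = 5*(-15) = -75)
F + p(-7)*1 = -75 + (9 - 11/(-7))*1 = -75 + (9 - 11*(-1/7))*1 = -75 + (9 + 11/7)*1 = -75 + (74/7)*1 = -75 + 74/7 = -451/7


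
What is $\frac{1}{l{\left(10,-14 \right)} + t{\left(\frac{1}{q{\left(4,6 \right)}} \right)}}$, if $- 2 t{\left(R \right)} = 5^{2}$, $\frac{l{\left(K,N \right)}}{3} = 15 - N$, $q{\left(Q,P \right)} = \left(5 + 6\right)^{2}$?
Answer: $\frac{2}{149} \approx 0.013423$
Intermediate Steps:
$q{\left(Q,P \right)} = 121$ ($q{\left(Q,P \right)} = 11^{2} = 121$)
$l{\left(K,N \right)} = 45 - 3 N$ ($l{\left(K,N \right)} = 3 \left(15 - N\right) = 45 - 3 N$)
$t{\left(R \right)} = - \frac{25}{2}$ ($t{\left(R \right)} = - \frac{5^{2}}{2} = \left(- \frac{1}{2}\right) 25 = - \frac{25}{2}$)
$\frac{1}{l{\left(10,-14 \right)} + t{\left(\frac{1}{q{\left(4,6 \right)}} \right)}} = \frac{1}{\left(45 - -42\right) - \frac{25}{2}} = \frac{1}{\left(45 + 42\right) - \frac{25}{2}} = \frac{1}{87 - \frac{25}{2}} = \frac{1}{\frac{149}{2}} = \frac{2}{149}$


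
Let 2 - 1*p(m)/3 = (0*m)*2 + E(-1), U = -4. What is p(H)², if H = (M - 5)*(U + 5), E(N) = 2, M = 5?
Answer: 0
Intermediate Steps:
H = 0 (H = (5 - 5)*(-4 + 5) = 0*1 = 0)
p(m) = 0 (p(m) = 6 - 3*((0*m)*2 + 2) = 6 - 3*(0*2 + 2) = 6 - 3*(0 + 2) = 6 - 3*2 = 6 - 6 = 0)
p(H)² = 0² = 0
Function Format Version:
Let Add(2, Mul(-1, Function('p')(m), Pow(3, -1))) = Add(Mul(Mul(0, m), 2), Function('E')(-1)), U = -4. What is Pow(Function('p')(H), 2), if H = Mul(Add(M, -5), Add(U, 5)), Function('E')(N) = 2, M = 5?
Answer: 0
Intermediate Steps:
H = 0 (H = Mul(Add(5, -5), Add(-4, 5)) = Mul(0, 1) = 0)
Function('p')(m) = 0 (Function('p')(m) = Add(6, Mul(-3, Add(Mul(Mul(0, m), 2), 2))) = Add(6, Mul(-3, Add(Mul(0, 2), 2))) = Add(6, Mul(-3, Add(0, 2))) = Add(6, Mul(-3, 2)) = Add(6, -6) = 0)
Pow(Function('p')(H), 2) = Pow(0, 2) = 0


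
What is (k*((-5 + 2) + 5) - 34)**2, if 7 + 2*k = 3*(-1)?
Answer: 1936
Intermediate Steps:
k = -5 (k = -7/2 + (3*(-1))/2 = -7/2 + (1/2)*(-3) = -7/2 - 3/2 = -5)
(k*((-5 + 2) + 5) - 34)**2 = (-5*((-5 + 2) + 5) - 34)**2 = (-5*(-3 + 5) - 34)**2 = (-5*2 - 34)**2 = (-10 - 34)**2 = (-44)**2 = 1936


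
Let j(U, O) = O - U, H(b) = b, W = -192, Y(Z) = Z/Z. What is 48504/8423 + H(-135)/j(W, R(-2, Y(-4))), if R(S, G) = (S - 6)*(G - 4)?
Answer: 345917/67384 ≈ 5.1335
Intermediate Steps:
Y(Z) = 1
R(S, G) = (-6 + S)*(-4 + G)
48504/8423 + H(-135)/j(W, R(-2, Y(-4))) = 48504/8423 - 135/((24 - 6*1 - 4*(-2) + 1*(-2)) - 1*(-192)) = 48504*(1/8423) - 135/((24 - 6 + 8 - 2) + 192) = 48504/8423 - 135/(24 + 192) = 48504/8423 - 135/216 = 48504/8423 - 135*1/216 = 48504/8423 - 5/8 = 345917/67384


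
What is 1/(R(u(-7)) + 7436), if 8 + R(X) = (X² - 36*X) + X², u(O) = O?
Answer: 1/7778 ≈ 0.00012857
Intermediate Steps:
R(X) = -8 - 36*X + 2*X² (R(X) = -8 + ((X² - 36*X) + X²) = -8 + (-36*X + 2*X²) = -8 - 36*X + 2*X²)
1/(R(u(-7)) + 7436) = 1/((-8 - 36*(-7) + 2*(-7)²) + 7436) = 1/((-8 + 252 + 2*49) + 7436) = 1/((-8 + 252 + 98) + 7436) = 1/(342 + 7436) = 1/7778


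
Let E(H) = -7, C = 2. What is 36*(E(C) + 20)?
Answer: 468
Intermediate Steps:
36*(E(C) + 20) = 36*(-7 + 20) = 36*13 = 468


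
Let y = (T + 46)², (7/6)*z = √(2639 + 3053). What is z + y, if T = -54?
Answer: 64 + 12*√1423/7 ≈ 128.67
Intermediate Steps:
z = 12*√1423/7 (z = 6*√(2639 + 3053)/7 = 6*√5692/7 = 6*(2*√1423)/7 = 12*√1423/7 ≈ 64.667)
y = 64 (y = (-54 + 46)² = (-8)² = 64)
z + y = 12*√1423/7 + 64 = 64 + 12*√1423/7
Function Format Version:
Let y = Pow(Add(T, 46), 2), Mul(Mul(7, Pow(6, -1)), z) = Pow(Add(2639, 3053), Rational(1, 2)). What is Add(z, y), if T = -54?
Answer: Add(64, Mul(Rational(12, 7), Pow(1423, Rational(1, 2)))) ≈ 128.67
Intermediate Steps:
z = Mul(Rational(12, 7), Pow(1423, Rational(1, 2))) (z = Mul(Rational(6, 7), Pow(Add(2639, 3053), Rational(1, 2))) = Mul(Rational(6, 7), Pow(5692, Rational(1, 2))) = Mul(Rational(6, 7), Mul(2, Pow(1423, Rational(1, 2)))) = Mul(Rational(12, 7), Pow(1423, Rational(1, 2))) ≈ 64.667)
y = 64 (y = Pow(Add(-54, 46), 2) = Pow(-8, 2) = 64)
Add(z, y) = Add(Mul(Rational(12, 7), Pow(1423, Rational(1, 2))), 64) = Add(64, Mul(Rational(12, 7), Pow(1423, Rational(1, 2))))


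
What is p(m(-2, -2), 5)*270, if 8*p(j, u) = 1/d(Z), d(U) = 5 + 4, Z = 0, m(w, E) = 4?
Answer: 15/4 ≈ 3.7500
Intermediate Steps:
d(U) = 9
p(j, u) = 1/72 (p(j, u) = (⅛)/9 = (⅛)*(⅑) = 1/72)
p(m(-2, -2), 5)*270 = (1/72)*270 = 15/4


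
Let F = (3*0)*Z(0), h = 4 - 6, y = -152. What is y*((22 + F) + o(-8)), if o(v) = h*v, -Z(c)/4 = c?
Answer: -5776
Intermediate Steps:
Z(c) = -4*c
h = -2
F = 0 (F = (3*0)*(-4*0) = 0*0 = 0)
o(v) = -2*v
y*((22 + F) + o(-8)) = -152*((22 + 0) - 2*(-8)) = -152*(22 + 16) = -152*38 = -5776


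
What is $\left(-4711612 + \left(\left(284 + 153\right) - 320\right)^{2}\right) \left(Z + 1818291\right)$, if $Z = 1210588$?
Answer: $-14229440318317$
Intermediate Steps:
$\left(-4711612 + \left(\left(284 + 153\right) - 320\right)^{2}\right) \left(Z + 1818291\right) = \left(-4711612 + \left(\left(284 + 153\right) - 320\right)^{2}\right) \left(1210588 + 1818291\right) = \left(-4711612 + \left(437 - 320\right)^{2}\right) 3028879 = \left(-4711612 + 117^{2}\right) 3028879 = \left(-4711612 + 13689\right) 3028879 = \left(-4697923\right) 3028879 = -14229440318317$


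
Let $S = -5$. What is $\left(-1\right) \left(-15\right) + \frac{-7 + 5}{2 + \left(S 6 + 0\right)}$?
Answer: $\frac{211}{14} \approx 15.071$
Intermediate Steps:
$\left(-1\right) \left(-15\right) + \frac{-7 + 5}{2 + \left(S 6 + 0\right)} = \left(-1\right) \left(-15\right) + \frac{-7 + 5}{2 + \left(\left(-5\right) 6 + 0\right)} = 15 - \frac{2}{2 + \left(-30 + 0\right)} = 15 - \frac{2}{2 - 30} = 15 - \frac{2}{-28} = 15 - - \frac{1}{14} = 15 + \frac{1}{14} = \frac{211}{14}$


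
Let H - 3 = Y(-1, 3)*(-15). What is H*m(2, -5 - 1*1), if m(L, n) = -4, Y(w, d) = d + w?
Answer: 108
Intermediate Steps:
H = -27 (H = 3 + (3 - 1)*(-15) = 3 + 2*(-15) = 3 - 30 = -27)
H*m(2, -5 - 1*1) = -27*(-4) = 108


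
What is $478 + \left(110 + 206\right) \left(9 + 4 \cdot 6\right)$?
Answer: $10906$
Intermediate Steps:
$478 + \left(110 + 206\right) \left(9 + 4 \cdot 6\right) = 478 + 316 \left(9 + 24\right) = 478 + 316 \cdot 33 = 478 + 10428 = 10906$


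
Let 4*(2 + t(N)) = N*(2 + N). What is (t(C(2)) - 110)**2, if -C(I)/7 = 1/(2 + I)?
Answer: 51480625/4096 ≈ 12569.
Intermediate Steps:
C(I) = -7/(2 + I)
t(N) = -2 + N*(2 + N)/4 (t(N) = -2 + (N*(2 + N))/4 = -2 + N*(2 + N)/4)
(t(C(2)) - 110)**2 = ((-2 + (-7/(2 + 2))/2 + (-7/(2 + 2))**2/4) - 110)**2 = ((-2 + (-7/4)/2 + (-7/4)**2/4) - 110)**2 = ((-2 + (-7*1/4)/2 + (-7*1/4)**2/4) - 110)**2 = ((-2 + (1/2)*(-7/4) + (-7/4)**2/4) - 110)**2 = ((-2 - 7/8 + (1/4)*(49/16)) - 110)**2 = ((-2 - 7/8 + 49/64) - 110)**2 = (-135/64 - 110)**2 = (-7175/64)**2 = 51480625/4096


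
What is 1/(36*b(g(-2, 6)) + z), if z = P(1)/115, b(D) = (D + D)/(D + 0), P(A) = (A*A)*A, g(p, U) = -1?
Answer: 115/8281 ≈ 0.013887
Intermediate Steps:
P(A) = A³ (P(A) = A²*A = A³)
b(D) = 2 (b(D) = (2*D)/D = 2)
z = 1/115 (z = 1³/115 = 1*(1/115) = 1/115 ≈ 0.0086956)
1/(36*b(g(-2, 6)) + z) = 1/(36*2 + 1/115) = 1/(72 + 1/115) = 1/(8281/115) = 115/8281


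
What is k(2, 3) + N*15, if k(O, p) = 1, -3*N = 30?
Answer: -149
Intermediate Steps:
N = -10 (N = -⅓*30 = -10)
k(2, 3) + N*15 = 1 - 10*15 = 1 - 150 = -149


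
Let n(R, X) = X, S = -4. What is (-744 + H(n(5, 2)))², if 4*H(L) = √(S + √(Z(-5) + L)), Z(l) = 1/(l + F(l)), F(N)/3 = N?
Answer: (29760 - I*√10*√(40 - √195))²/1600 ≈ 5.5354e+5 - 600.24*I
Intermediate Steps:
F(N) = 3*N
Z(l) = 1/(4*l) (Z(l) = 1/(l + 3*l) = 1/(4*l))
H(L) = √(-4 + √(-1/20 + L))/4 (H(L) = √(-4 + √((¼)/(-5) + L))/4 = √(-4 + √((¼)*(-⅕) + L))/4 = √(-4 + √(-1/20 + L))/4)
(-744 + H(n(5, 2)))² = (-744 + √(-400 + 10*√5*√(-1 + 20*2))/40)² = (-744 + √(-400 + 10*√5*√(-1 + 40))/40)² = (-744 + √(-400 + 10*√5*√39)/40)² = (-744 + √(-400 + 10*√195)/40)²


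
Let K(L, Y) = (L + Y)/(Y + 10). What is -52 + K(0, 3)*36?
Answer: -568/13 ≈ -43.692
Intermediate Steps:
K(L, Y) = (L + Y)/(10 + Y)
-52 + K(0, 3)*36 = -52 + ((0 + 3)/(10 + 3))*36 = -52 + (3/13)*36 = -52 + 108/13 = -568/13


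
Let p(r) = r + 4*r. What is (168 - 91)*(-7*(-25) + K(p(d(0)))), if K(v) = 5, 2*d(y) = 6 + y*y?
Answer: 13860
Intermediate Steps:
d(y) = 3 + y²/2 (d(y) = (6 + y*y)/2 = (6 + y²)/2 = 3 + y²/2)
p(r) = 5*r
(168 - 91)*(-7*(-25) + K(p(d(0)))) = (168 - 91)*(-7*(-25) + 5) = 77*(175 + 5) = 77*180 = 13860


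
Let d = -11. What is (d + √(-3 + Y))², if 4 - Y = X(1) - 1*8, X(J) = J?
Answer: 129 - 44*√2 ≈ 66.775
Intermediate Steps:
Y = 11 (Y = 4 - (1 - 1*8) = 4 - (1 - 8) = 4 - 1*(-7) = 4 + 7 = 11)
(d + √(-3 + Y))² = (-11 + √(-3 + 11))² = (-11 + √8)² = (-11 + 2*√2)²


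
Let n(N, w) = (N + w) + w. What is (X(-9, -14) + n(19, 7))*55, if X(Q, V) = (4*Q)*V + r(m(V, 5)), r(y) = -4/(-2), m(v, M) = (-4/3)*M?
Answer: 29645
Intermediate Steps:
n(N, w) = N + 2*w
m(v, M) = -4*M/3 (m(v, M) = (-4*⅓)*M = -4*M/3)
r(y) = 2 (r(y) = -4*(-½) = 2)
X(Q, V) = 2 + 4*Q*V (X(Q, V) = (4*Q)*V + 2 = 4*Q*V + 2 = 2 + 4*Q*V)
(X(-9, -14) + n(19, 7))*55 = ((2 + 4*(-9)*(-14)) + (19 + 2*7))*55 = ((2 + 504) + (19 + 14))*55 = (506 + 33)*55 = 539*55 = 29645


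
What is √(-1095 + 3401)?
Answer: √2306 ≈ 48.021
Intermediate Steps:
√(-1095 + 3401) = √2306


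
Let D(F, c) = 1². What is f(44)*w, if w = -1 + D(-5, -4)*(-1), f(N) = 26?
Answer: -52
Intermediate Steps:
D(F, c) = 1
w = -2 (w = -1 + 1*(-1) = -1 - 1 = -2)
f(44)*w = 26*(-2) = -52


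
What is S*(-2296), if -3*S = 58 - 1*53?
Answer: 11480/3 ≈ 3826.7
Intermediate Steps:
S = -5/3 (S = -(58 - 1*53)/3 = -(58 - 53)/3 = -⅓*5 = -5/3 ≈ -1.6667)
S*(-2296) = -5/3*(-2296) = 11480/3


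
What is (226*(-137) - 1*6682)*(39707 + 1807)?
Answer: -1562753016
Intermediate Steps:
(226*(-137) - 1*6682)*(39707 + 1807) = (-30962 - 6682)*41514 = -37644*41514 = -1562753016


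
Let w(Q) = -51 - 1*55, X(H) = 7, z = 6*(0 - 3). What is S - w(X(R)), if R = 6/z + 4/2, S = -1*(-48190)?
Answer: 48296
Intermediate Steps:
z = -18 (z = 6*(-3) = -18)
S = 48190
R = 5/3 (R = 6/(-18) + 4/2 = 6*(-1/18) + 4*(½) = -⅓ + 2 = 5/3 ≈ 1.6667)
w(Q) = -106 (w(Q) = -51 - 55 = -106)
S - w(X(R)) = 48190 - 1*(-106) = 48190 + 106 = 48296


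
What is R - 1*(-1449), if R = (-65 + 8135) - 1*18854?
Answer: -9335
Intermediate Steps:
R = -10784 (R = 8070 - 18854 = -10784)
R - 1*(-1449) = -10784 - 1*(-1449) = -10784 + 1449 = -9335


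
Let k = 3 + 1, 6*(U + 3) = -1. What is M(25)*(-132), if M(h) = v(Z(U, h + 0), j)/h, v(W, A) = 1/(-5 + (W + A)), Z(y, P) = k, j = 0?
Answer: 132/25 ≈ 5.2800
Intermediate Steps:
U = -19/6 (U = -3 + (⅙)*(-1) = -3 - ⅙ = -19/6 ≈ -3.1667)
k = 4
Z(y, P) = 4
v(W, A) = 1/(-5 + A + W) (v(W, A) = 1/(-5 + (A + W)) = 1/(-5 + A + W))
M(h) = -1/h (M(h) = 1/((-5 + 0 + 4)*h) = 1/((-1)*h) = -1/h)
M(25)*(-132) = -1/25*(-132) = 132/25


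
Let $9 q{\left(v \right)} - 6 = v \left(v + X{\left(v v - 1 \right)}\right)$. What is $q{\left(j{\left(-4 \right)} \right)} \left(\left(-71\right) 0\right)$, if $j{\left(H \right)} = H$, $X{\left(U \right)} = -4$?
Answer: $0$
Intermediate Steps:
$q{\left(v \right)} = \frac{2}{3} + \frac{v \left(-4 + v\right)}{9}$ ($q{\left(v \right)} = \frac{2}{3} + \frac{v \left(v - 4\right)}{9} = \frac{2}{3} + \frac{v \left(-4 + v\right)}{9}$)
$q{\left(j{\left(-4 \right)} \right)} \left(\left(-71\right) 0\right) = \left(\frac{2}{3} - - \frac{16}{9} + \frac{\left(-4\right)^{2}}{9}\right) \left(\left(-71\right) 0\right) = \left(\frac{2}{3} + \frac{16}{9} + \frac{1}{9} \cdot 16\right) 0 = \left(\frac{2}{3} + \frac{16}{9} + \frac{16}{9}\right) 0 = \frac{38}{9} \cdot 0 = 0$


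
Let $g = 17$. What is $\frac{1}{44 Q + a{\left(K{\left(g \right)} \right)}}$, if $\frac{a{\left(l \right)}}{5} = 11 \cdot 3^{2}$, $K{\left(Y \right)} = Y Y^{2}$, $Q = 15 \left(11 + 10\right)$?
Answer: $\frac{1}{14355} \approx 6.9662 \cdot 10^{-5}$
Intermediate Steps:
$Q = 315$ ($Q = 15 \cdot 21 = 315$)
$K{\left(Y \right)} = Y^{3}$
$a{\left(l \right)} = 495$ ($a{\left(l \right)} = 5 \cdot 11 \cdot 3^{2} = 5 \cdot 11 \cdot 9 = 5 \cdot 99 = 495$)
$\frac{1}{44 Q + a{\left(K{\left(g \right)} \right)}} = \frac{1}{44 \cdot 315 + 495} = \frac{1}{13860 + 495} = \frac{1}{14355}$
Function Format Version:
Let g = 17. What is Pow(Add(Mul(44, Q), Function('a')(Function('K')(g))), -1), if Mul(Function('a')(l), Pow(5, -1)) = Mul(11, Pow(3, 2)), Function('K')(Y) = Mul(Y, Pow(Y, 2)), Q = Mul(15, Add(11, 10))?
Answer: Rational(1, 14355) ≈ 6.9662e-5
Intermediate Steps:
Q = 315 (Q = Mul(15, 21) = 315)
Function('K')(Y) = Pow(Y, 3)
Function('a')(l) = 495 (Function('a')(l) = Mul(5, Mul(11, Pow(3, 2))) = Mul(5, Mul(11, 9)) = Mul(5, 99) = 495)
Pow(Add(Mul(44, Q), Function('a')(Function('K')(g))), -1) = Pow(Add(Mul(44, 315), 495), -1) = Pow(Add(13860, 495), -1) = Pow(14355, -1) = Rational(1, 14355)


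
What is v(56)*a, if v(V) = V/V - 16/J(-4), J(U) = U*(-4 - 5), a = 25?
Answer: 125/9 ≈ 13.889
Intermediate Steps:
J(U) = -9*U (J(U) = U*(-9) = -9*U)
v(V) = 5/9 (v(V) = V/V - 16/((-9*(-4))) = 1 - 16/36 = 1 - 16*1/36 = 1 - 4/9 = 5/9)
v(56)*a = (5/9)*25 = 125/9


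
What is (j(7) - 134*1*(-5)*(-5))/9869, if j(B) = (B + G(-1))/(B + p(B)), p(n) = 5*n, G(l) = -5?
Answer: -70349/207249 ≈ -0.33944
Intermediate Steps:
j(B) = (-5 + B)/(6*B) (j(B) = (B - 5)/(B + 5*B) = (-5 + B)/((6*B)) = (-5 + B)*(1/(6*B)) = (-5 + B)/(6*B))
(j(7) - 134*1*(-5)*(-5))/9869 = ((1/6)*(-5 + 7)/7 - 134*1*(-5)*(-5))/9869 = ((1/6)*(1/7)*2 - (-670)*(-5))*(1/9869) = (1/21 - 134*25)*(1/9869) = (1/21 - 3350)*(1/9869) = -70349/21*1/9869 = -70349/207249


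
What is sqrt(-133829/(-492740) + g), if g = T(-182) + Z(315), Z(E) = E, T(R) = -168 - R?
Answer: sqrt(19986185925465)/246370 ≈ 18.146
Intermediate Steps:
g = 329 (g = (-168 - 1*(-182)) + 315 = (-168 + 182) + 315 = 14 + 315 = 329)
sqrt(-133829/(-492740) + g) = sqrt(-133829/(-492740) + 329) = sqrt(-133829*(-1/492740) + 329) = sqrt(133829/492740 + 329) = sqrt(162245289/492740) = sqrt(19986185925465)/246370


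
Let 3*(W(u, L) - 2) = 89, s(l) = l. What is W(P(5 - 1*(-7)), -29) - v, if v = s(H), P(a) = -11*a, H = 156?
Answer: -373/3 ≈ -124.33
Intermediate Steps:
v = 156
W(u, L) = 95/3 (W(u, L) = 2 + (⅓)*89 = 2 + 89/3 = 95/3)
W(P(5 - 1*(-7)), -29) - v = 95/3 - 1*156 = 95/3 - 156 = -373/3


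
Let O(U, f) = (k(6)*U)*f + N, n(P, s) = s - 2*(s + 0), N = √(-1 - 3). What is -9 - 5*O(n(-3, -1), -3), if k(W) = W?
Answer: 81 - 10*I ≈ 81.0 - 10.0*I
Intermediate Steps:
N = 2*I (N = √(-4) = 2*I ≈ 2.0*I)
n(P, s) = -s (n(P, s) = s - 2*s = -s)
O(U, f) = 2*I + 6*U*f (O(U, f) = (6*U)*f + 2*I = 6*U*f + 2*I = 2*I + 6*U*f)
-9 - 5*O(n(-3, -1), -3) = -9 - 5*(2*I + 6*(-1*(-1))*(-3)) = -9 - 5*(2*I + 6*1*(-3)) = -9 - 5*(2*I - 18) = -9 - 5*(-18 + 2*I) = -9 + (90 - 10*I) = 81 - 10*I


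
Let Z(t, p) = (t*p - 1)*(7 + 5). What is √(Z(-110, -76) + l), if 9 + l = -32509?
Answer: √67790 ≈ 260.37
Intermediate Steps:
l = -32518 (l = -9 - 32509 = -32518)
Z(t, p) = -12 + 12*p*t (Z(t, p) = (p*t - 1)*12 = (-1 + p*t)*12 = -12 + 12*p*t)
√(Z(-110, -76) + l) = √((-12 + 12*(-76)*(-110)) - 32518) = √((-12 + 100320) - 32518) = √(100308 - 32518) = √67790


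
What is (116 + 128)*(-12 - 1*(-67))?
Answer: 13420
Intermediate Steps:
(116 + 128)*(-12 - 1*(-67)) = 244*(-12 + 67) = 244*55 = 13420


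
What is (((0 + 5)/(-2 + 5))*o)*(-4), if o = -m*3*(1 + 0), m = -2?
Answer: -40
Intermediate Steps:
o = 6 (o = -(-2*3)*(1 + 0) = -(-6) = -1*(-6) = 6)
(((0 + 5)/(-2 + 5))*o)*(-4) = (((0 + 5)/(-2 + 5))*6)*(-4) = ((5/3)*6)*(-4) = 10*(-4) = -40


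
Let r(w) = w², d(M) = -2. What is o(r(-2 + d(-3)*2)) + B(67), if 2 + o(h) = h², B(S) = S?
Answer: 1361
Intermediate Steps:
o(h) = -2 + h²
o(r(-2 + d(-3)*2)) + B(67) = (-2 + ((-2 - 2*2)²)²) + 67 = (-2 + ((-2 - 4)²)²) + 67 = (-2 + ((-6)²)²) + 67 = (-2 + 36²) + 67 = (-2 + 1296) + 67 = 1294 + 67 = 1361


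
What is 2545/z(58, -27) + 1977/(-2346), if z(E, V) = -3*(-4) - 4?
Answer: 992459/3128 ≈ 317.28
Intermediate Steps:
z(E, V) = 8 (z(E, V) = 12 - 4 = 8)
2545/z(58, -27) + 1977/(-2346) = 2545/8 + 1977/(-2346) = 2545*(⅛) + 1977*(-1/2346) = 2545/8 - 659/782 = 992459/3128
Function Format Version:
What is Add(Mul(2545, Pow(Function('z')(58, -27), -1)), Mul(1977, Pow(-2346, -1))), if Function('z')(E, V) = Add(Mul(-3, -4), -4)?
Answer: Rational(992459, 3128) ≈ 317.28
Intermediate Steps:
Function('z')(E, V) = 8 (Function('z')(E, V) = Add(12, -4) = 8)
Add(Mul(2545, Pow(Function('z')(58, -27), -1)), Mul(1977, Pow(-2346, -1))) = Add(Mul(2545, Pow(8, -1)), Mul(1977, Pow(-2346, -1))) = Add(Mul(2545, Rational(1, 8)), Mul(1977, Rational(-1, 2346))) = Add(Rational(2545, 8), Rational(-659, 782)) = Rational(992459, 3128)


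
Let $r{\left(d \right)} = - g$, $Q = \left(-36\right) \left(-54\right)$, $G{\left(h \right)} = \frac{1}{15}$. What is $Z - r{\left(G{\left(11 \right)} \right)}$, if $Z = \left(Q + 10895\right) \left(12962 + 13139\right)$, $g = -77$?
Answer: $335110662$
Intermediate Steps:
$G{\left(h \right)} = \frac{1}{15}$
$Q = 1944$
$r{\left(d \right)} = 77$ ($r{\left(d \right)} = \left(-1\right) \left(-77\right) = 77$)
$Z = 335110739$ ($Z = \left(1944 + 10895\right) \left(12962 + 13139\right) = 12839 \cdot 26101 = 335110739$)
$Z - r{\left(G{\left(11 \right)} \right)} = 335110739 - 77 = 335110662$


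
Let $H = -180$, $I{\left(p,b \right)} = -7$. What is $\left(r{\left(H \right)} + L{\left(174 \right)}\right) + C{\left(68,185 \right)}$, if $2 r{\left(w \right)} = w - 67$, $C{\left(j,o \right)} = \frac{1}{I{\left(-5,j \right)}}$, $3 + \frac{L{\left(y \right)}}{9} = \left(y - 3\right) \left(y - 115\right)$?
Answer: $\frac{1269105}{14} \approx 90650.0$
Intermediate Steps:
$L{\left(y \right)} = -27 + 9 \left(-115 + y\right) \left(-3 + y\right)$ ($L{\left(y \right)} = -27 + 9 \left(y - 3\right) \left(y - 115\right) = -27 + 9 \left(-3 + y\right) \left(-115 + y\right) = -27 + 9 \left(-115 + y\right) \left(-3 + y\right)$)
$C{\left(j,o \right)} = - \frac{1}{7}$ ($C{\left(j,o \right)} = \frac{1}{-7} = - \frac{1}{7}$)
$r{\left(w \right)} = - \frac{67}{2} + \frac{w}{2}$ ($r{\left(w \right)} = \frac{w - 67}{2} = \frac{-67 + w}{2} = - \frac{67}{2} + \frac{w}{2}$)
$\left(r{\left(H \right)} + L{\left(174 \right)}\right) + C{\left(68,185 \right)} = \left(\left(- \frac{67}{2} + \frac{1}{2} \left(-180\right)\right) + \left(3078 - 184788 + 9 \cdot 174^{2}\right)\right) - \frac{1}{7} = \left(\left(- \frac{67}{2} - 90\right) + \left(3078 - 184788 + 9 \cdot 30276\right)\right) - \frac{1}{7} = \left(- \frac{247}{2} + \left(3078 - 184788 + 272484\right)\right) - \frac{1}{7} = \left(- \frac{247}{2} + 90774\right) - \frac{1}{7} = \frac{181301}{2} - \frac{1}{7} = \frac{1269105}{14}$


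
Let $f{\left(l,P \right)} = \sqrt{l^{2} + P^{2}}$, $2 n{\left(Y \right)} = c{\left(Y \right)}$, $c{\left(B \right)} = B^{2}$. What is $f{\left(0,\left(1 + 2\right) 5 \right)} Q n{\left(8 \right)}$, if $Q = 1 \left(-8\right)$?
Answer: $-3840$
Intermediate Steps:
$n{\left(Y \right)} = \frac{Y^{2}}{2}$
$f{\left(l,P \right)} = \sqrt{P^{2} + l^{2}}$
$Q = -8$
$f{\left(0,\left(1 + 2\right) 5 \right)} Q n{\left(8 \right)} = \sqrt{\left(\left(1 + 2\right) 5\right)^{2} + 0^{2}} \left(-8\right) \frac{8^{2}}{2} = \sqrt{\left(3 \cdot 5\right)^{2} + 0} \left(-8\right) \frac{1}{2} \cdot 64 = \sqrt{15^{2} + 0} \left(-8\right) 32 = \sqrt{225 + 0} \left(-8\right) 32 = \sqrt{225} \left(-8\right) 32 = 15 \left(-8\right) 32 = \left(-120\right) 32 = -3840$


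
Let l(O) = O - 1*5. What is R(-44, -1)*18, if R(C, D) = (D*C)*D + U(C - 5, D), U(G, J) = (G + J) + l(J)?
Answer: -1800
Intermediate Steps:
l(O) = -5 + O (l(O) = O - 5 = -5 + O)
U(G, J) = -5 + G + 2*J (U(G, J) = (G + J) + (-5 + J) = -5 + G + 2*J)
R(C, D) = -10 + C + 2*D + C*D² (R(C, D) = (D*C)*D + (-5 + (C - 5) + 2*D) = (C*D)*D + (-5 + (-5 + C) + 2*D) = C*D² + (-10 + C + 2*D) = -10 + C + 2*D + C*D²)
R(-44, -1)*18 = (-10 - 44 + 2*(-1) - 44*(-1)²)*18 = (-10 - 44 - 2 - 44*1)*18 = (-10 - 44 - 2 - 44)*18 = -100*18 = -1800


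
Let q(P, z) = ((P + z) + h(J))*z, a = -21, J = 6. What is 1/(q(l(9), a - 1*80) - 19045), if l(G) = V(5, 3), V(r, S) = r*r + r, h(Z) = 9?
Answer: -1/12783 ≈ -7.8229e-5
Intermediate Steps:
V(r, S) = r + r**2 (V(r, S) = r**2 + r = r + r**2)
l(G) = 30 (l(G) = 5*(1 + 5) = 5*6 = 30)
q(P, z) = z*(9 + P + z) (q(P, z) = ((P + z) + 9)*z = (9 + P + z)*z = z*(9 + P + z))
1/(q(l(9), a - 1*80) - 19045) = 1/((-21 - 1*80)*(9 + 30 + (-21 - 1*80)) - 19045) = 1/((-21 - 80)*(9 + 30 + (-21 - 80)) - 19045) = 1/(-101*(9 + 30 - 101) - 19045) = 1/(-101*(-62) - 19045) = 1/(6262 - 19045) = 1/(-12783) = -1/12783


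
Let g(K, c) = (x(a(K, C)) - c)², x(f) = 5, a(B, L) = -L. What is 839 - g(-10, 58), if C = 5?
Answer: -1970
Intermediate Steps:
g(K, c) = (5 - c)²
839 - g(-10, 58) = 839 - (-5 + 58)² = 839 - 1*53² = 839 - 1*2809 = 839 - 2809 = -1970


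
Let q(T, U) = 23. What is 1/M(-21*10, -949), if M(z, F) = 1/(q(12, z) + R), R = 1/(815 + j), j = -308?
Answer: 11662/507 ≈ 23.002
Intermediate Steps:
R = 1/507 (R = 1/(815 - 308) = 1/507 ≈ 0.0019724)
M(z, F) = 507/11662 (M(z, F) = 1/(23 + 1/507) = 1/(11662/507) = 507/11662)
1/M(-21*10, -949) = 1/(507/11662) = 11662/507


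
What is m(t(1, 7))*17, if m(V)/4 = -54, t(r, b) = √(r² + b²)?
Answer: -3672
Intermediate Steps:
t(r, b) = √(b² + r²)
m(V) = -216 (m(V) = 4*(-54) = -216)
m(t(1, 7))*17 = -216*17 = -3672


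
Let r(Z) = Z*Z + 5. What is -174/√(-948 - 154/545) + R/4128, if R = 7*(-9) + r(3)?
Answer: -49/4128 + 87*I*√281663630/258407 ≈ -0.01187 + 5.6504*I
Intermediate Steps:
r(Z) = 5 + Z² (r(Z) = Z² + 5 = 5 + Z²)
R = -49 (R = 7*(-9) + (5 + 3²) = -63 + (5 + 9) = -63 + 14 = -49)
-174/√(-948 - 154/545) + R/4128 = -174/√(-948 - 154/545) - 49/4128 = -174*(-I*√281663630/516814) - 49/4128 = -(-87)*I*√281663630/258407 - 49/4128 = 87*I*√281663630/258407 - 49/4128 = -49/4128 + 87*I*√281663630/258407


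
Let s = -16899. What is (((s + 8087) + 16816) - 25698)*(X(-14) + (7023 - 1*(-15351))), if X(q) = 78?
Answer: -397265688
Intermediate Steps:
(((s + 8087) + 16816) - 25698)*(X(-14) + (7023 - 1*(-15351))) = (((-16899 + 8087) + 16816) - 25698)*(78 + (7023 - 1*(-15351))) = ((-8812 + 16816) - 25698)*(78 + (7023 + 15351)) = (8004 - 25698)*(78 + 22374) = -17694*22452 = -397265688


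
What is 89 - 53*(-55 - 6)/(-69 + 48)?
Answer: -1364/21 ≈ -64.952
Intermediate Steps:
89 - 53*(-55 - 6)/(-69 + 48) = 89 - (-3233)/(-21) = 89 - (-3233)*(-1)/21 = 89 - 53*61/21 = 89 - 3233/21 = -1364/21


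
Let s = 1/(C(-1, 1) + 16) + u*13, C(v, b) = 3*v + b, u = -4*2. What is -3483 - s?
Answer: -47307/14 ≈ -3379.1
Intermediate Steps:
u = -8
C(v, b) = b + 3*v
s = -1455/14 (s = 1/((1 + 3*(-1)) + 16) - 8*13 = 1/((1 - 3) + 16) - 104 = 1/(-2 + 16) - 104 = 1/14 - 104 = -1455/14 ≈ -103.93)
-3483 - s = -3483 - 1*(-1455/14) = -3483 + 1455/14 = -47307/14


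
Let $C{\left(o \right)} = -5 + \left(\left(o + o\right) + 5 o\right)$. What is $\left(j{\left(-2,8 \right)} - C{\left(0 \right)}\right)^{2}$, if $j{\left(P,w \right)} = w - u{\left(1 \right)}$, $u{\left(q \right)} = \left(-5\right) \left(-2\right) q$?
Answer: $9$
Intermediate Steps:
$u{\left(q \right)} = 10 q$
$C{\left(o \right)} = -5 + 7 o$ ($C{\left(o \right)} = -5 + \left(2 o + 5 o\right) = -5 + 7 o$)
$j{\left(P,w \right)} = -10 + w$ ($j{\left(P,w \right)} = w - 10 \cdot 1 = w - 10 = -10 + w$)
$\left(j{\left(-2,8 \right)} - C{\left(0 \right)}\right)^{2} = \left(\left(-10 + 8\right) - \left(-5 + 7 \cdot 0\right)\right)^{2} = \left(-2 - \left(-5 + 0\right)\right)^{2} = \left(-2 - -5\right)^{2} = \left(-2 + 5\right)^{2} = 3^{2} = 9$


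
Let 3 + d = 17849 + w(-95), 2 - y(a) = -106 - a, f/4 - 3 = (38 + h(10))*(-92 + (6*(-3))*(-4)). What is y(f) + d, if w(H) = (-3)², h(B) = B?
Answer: 14135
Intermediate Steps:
w(H) = 9
f = -3828 (f = 12 + 4*((38 + 10)*(-92 + (6*(-3))*(-4))) = 12 + 4*(48*(-92 - 18*(-4))) = 12 + 4*(48*(-92 + 72)) = 12 + 4*(48*(-20)) = 12 + 4*(-960) = 12 - 3840 = -3828)
y(a) = 108 + a (y(a) = 2 - (-106 - a) = 2 + (106 + a) = 108 + a)
d = 17855 (d = -3 + (17849 + 9) = -3 + 17858 = 17855)
y(f) + d = (108 - 3828) + 17855 = -3720 + 17855 = 14135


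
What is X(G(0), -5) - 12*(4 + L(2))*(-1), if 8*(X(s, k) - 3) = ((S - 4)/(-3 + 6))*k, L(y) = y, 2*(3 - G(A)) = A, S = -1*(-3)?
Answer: 1805/24 ≈ 75.208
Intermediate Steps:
S = 3
G(A) = 3 - A/2
X(s, k) = 3 - k/24 (X(s, k) = 3 + (((3 - 4)/(-3 + 6))*k)/8 = 3 + ((-1/3)*k)/8 = 3 + ((-1*1/3)*k)/8 = 3 + (-k/3)/8 = 3 - k/24)
X(G(0), -5) - 12*(4 + L(2))*(-1) = (3 - 1/24*(-5)) - 12*(4 + 2)*(-1) = (3 + 5/24) - 72*(-1) = 77/24 - 12*(-6) = 77/24 + 72 = 1805/24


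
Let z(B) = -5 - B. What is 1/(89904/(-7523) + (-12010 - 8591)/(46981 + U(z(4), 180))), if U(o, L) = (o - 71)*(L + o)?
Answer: -250523423/3148874427 ≈ -0.079560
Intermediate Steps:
U(o, L) = (-71 + o)*(L + o)
1/(89904/(-7523) + (-12010 - 8591)/(46981 + U(z(4), 180))) = 1/(89904/(-7523) + (-12010 - 8591)/(46981 + ((-5 - 1*4)**2 - 71*180 - 71*(-5 - 1*4) + 180*(-5 - 1*4)))) = 1/(89904*(-1/7523) - 20601/(46981 + ((-5 - 4)**2 - 12780 - 71*(-5 - 4) + 180*(-5 - 4)))) = 1/(-89904/7523 - 20601/(46981 + ((-9)**2 - 12780 - 71*(-9) + 180*(-9)))) = 1/(-89904/7523 - 20601/(46981 + (81 - 12780 + 639 - 1620))) = 1/(-89904/7523 - 20601/(46981 - 13680)) = 1/(-89904/7523 - 20601/33301) = 1/(-3148874427/250523423) = -250523423/3148874427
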